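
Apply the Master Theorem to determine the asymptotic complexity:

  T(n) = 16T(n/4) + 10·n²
Θ(n² log n)

Master Theorem: a = 16, b = 4, f(n) = 10·n².
Compute the critical exponent d = log₄(16) = 2.
Compare f(n) = Θ(n²) against n^d:
  k = 2 = d, so f(n) = Θ(n^d) — Case 2.
  Work is balanced across levels: T(n) = Θ(n^d log n) = Θ(n² log n).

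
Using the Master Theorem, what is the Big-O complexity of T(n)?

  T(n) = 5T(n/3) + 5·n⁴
Θ(n⁴)

Master Theorem: a = 5, b = 3, f(n) = 5·n⁴.
Compute the critical exponent d = log₃(5) = 1.465.
Compare f(n) = Θ(n⁴) against n^d:
  k = 4 > d = 1.465, so f(n) = Ω(n^(d+ε)) — Case 3.
  Regularity: a·(n/b)^4/n^4 = a/b^4 = 5/81 < 1 ✓.
  The top-level work dominates: T(n) = Θ(f(n)) = Θ(n⁴).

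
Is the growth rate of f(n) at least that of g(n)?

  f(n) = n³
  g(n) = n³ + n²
True

f(n) = n³ and g(n) = n³ + n² are both O(n³).
Big-Ω permits equal growth rates (f ≥ c·g for some c > 0), so f(n) = Ω(g(n)) is true.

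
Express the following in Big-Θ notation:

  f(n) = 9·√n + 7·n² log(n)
Θ(n² log n)

Order the terms by growth rate: 9·√n ≺ 7·n² log(n).
The fastest-growing term 7·n² log(n) dominates as n → ∞; dropping its constant factor gives Θ(n² log n).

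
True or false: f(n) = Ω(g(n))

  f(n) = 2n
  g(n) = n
True

f(n) = 2n and g(n) = n are both O(n).
Big-Ω permits equal growth rates (f ≥ c·g for some c > 0), so f(n) = Ω(g(n)) is true.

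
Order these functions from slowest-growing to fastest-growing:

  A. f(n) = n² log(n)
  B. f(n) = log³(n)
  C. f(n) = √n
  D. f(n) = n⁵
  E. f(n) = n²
B < C < E < A < D

Comparing growth rates:
B = log³(n) is O(log³ n)
C = √n is O(√n)
E = n² is O(n²)
A = n² log(n) is O(n² log n)
D = n⁵ is O(n⁵)

Therefore, the order from slowest to fastest is: B < C < E < A < D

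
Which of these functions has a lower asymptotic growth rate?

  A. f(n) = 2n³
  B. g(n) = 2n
B

f(n) = 2n³ is O(n³), while g(n) = 2n is O(n).
Since O(n) grows slower than O(n³), g(n) is dominated.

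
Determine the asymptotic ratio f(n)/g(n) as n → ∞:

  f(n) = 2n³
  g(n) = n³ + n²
2

Since 2n³ and n³ + n² have the same growth rate (O(n³)),
the ratio converges to a constant: 2.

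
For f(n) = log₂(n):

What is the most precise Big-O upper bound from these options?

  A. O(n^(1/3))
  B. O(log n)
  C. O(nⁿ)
B

f(n) = log₂(n) is O(log n).
All listed options are valid Big-O bounds (upper bounds),
but O(log n) is the tightest (smallest valid bound).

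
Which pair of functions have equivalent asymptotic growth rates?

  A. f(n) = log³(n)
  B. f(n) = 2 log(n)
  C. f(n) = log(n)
B and C

Examining each function:
  A. log³(n) is O(log³ n)
  B. 2 log(n) is O(log n)
  C. log(n) is O(log n)

Functions B and C both have the same complexity class.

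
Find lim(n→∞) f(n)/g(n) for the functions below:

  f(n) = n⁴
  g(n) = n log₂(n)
∞

Since n⁴ (O(n⁴)) grows faster than n log₂(n) (O(n log n)),
the ratio f(n)/g(n) → ∞ as n → ∞.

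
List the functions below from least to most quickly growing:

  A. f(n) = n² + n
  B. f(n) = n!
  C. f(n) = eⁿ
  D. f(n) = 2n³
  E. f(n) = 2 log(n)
E < A < D < C < B

Comparing growth rates:
E = 2 log(n) is O(log n)
A = n² + n is O(n²)
D = 2n³ is O(n³)
C = eⁿ is O(eⁿ)
B = n! is O(n!)

Therefore, the order from slowest to fastest is: E < A < D < C < B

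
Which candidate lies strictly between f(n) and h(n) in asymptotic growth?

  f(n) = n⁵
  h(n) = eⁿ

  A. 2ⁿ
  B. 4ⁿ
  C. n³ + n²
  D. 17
A

We need g(n) with n⁵ = o(g(n)) and g(n) = o(eⁿ), i.e. O(n⁵) ≺ g ≺ O(eⁿ).
Check each option:
  A. 2ⁿ — O(2ⁿ) is strictly between O(n⁵) and O(eⁿ) ✓
  B. 4ⁿ — O(4ⁿ) does not grow strictly slower than h(n)
  C. n³ + n² — O(n³) does not grow strictly faster than f(n)
  D. 17 — O(1) does not grow strictly faster than f(n)

Only option A (2ⁿ) lies strictly between.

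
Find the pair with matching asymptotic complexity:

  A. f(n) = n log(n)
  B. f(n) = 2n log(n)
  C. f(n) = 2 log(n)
A and B

Examining each function:
  A. n log(n) is O(n log n)
  B. 2n log(n) is O(n log n)
  C. 2 log(n) is O(log n)

Functions A and B both have the same complexity class.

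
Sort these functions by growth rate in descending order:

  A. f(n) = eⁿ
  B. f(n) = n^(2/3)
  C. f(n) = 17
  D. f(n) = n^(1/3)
A > B > D > C

Comparing growth rates:
A = eⁿ is O(eⁿ)
B = n^(2/3) is O(n^(2/3))
D = n^(1/3) is O(n^(1/3))
C = 17 is O(1)

Therefore, the order from fastest to slowest is: A > B > D > C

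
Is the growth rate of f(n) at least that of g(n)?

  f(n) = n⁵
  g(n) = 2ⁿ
False

f(n) = n⁵ is O(n⁵), and g(n) = 2ⁿ is O(2ⁿ).
Since O(n⁵) grows slower than O(2ⁿ), f(n) = Ω(g(n)) is false.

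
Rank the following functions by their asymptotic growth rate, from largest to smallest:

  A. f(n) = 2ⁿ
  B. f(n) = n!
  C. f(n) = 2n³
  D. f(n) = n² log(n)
B > A > C > D

Comparing growth rates:
B = n! is O(n!)
A = 2ⁿ is O(2ⁿ)
C = 2n³ is O(n³)
D = n² log(n) is O(n² log n)

Therefore, the order from fastest to slowest is: B > A > C > D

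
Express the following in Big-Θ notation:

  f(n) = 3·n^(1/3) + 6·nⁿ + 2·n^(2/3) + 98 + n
Θ(nⁿ)

Order the terms by growth rate: 98 ≺ 3·n^(1/3) ≺ 2·n^(2/3) ≺ n ≺ 6·nⁿ.
The fastest-growing term 6·nⁿ dominates as n → ∞; dropping its constant factor gives Θ(nⁿ).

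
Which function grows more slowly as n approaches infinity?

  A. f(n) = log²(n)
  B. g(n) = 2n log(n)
A

f(n) = log²(n) is O(log² n), while g(n) = 2n log(n) is O(n log n).
Since O(log² n) grows slower than O(n log n), f(n) is dominated.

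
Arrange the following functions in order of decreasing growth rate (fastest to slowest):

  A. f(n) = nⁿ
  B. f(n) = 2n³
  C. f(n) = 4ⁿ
A > C > B

Comparing growth rates:
A = nⁿ is O(nⁿ)
C = 4ⁿ is O(4ⁿ)
B = 2n³ is O(n³)

Therefore, the order from fastest to slowest is: A > C > B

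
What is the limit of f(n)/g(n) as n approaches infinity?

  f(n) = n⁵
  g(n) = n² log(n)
∞

Since n⁵ (O(n⁵)) grows faster than n² log(n) (O(n² log n)),
the ratio f(n)/g(n) → ∞ as n → ∞.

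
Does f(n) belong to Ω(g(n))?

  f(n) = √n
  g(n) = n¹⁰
False

f(n) = √n is O(√n), and g(n) = n¹⁰ is O(n¹⁰).
Since O(√n) grows slower than O(n¹⁰), f(n) = Ω(g(n)) is false.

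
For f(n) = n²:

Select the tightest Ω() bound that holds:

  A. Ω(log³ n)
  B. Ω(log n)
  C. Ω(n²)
C

f(n) = n² is Ω(n²).
All listed options are valid Big-Ω bounds (lower bounds),
but Ω(n²) is the tightest (largest valid bound).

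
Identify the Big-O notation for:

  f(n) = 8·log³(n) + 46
O(log³ n)

The dominant term in 8·log³(n) + 46 is 8·log³(n), which is Θ(log³ n).
Lower-order terms (46) are asymptotically negligible.
Constants are absorbed, so the tightest bound is O(log³ n).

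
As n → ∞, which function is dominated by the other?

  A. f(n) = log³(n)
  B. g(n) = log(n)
B

f(n) = log³(n) is O(log³ n), while g(n) = log(n) is O(log n).
Since O(log n) grows slower than O(log³ n), g(n) is dominated.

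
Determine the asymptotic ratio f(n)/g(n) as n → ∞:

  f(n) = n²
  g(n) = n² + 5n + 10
1

Since n² and n² + 5n + 10 have the same growth rate (O(n²)),
the ratio converges to a constant: 1.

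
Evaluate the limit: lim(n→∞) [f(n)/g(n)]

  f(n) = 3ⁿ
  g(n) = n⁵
∞

Since 3ⁿ (O(3ⁿ)) grows faster than n⁵ (O(n⁵)),
the ratio f(n)/g(n) → ∞ as n → ∞.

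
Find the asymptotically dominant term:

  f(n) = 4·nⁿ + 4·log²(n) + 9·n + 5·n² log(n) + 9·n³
4·nⁿ

Looking at each term:
  - 4·nⁿ is O(nⁿ)
  - 4·log²(n) is O(log² n)
  - 9·n is O(n)
  - 5·n² log(n) is O(n² log n)
  - 9·n³ is O(n³)

The term 4·nⁿ (O(nⁿ)) grows fastest and dominates all others.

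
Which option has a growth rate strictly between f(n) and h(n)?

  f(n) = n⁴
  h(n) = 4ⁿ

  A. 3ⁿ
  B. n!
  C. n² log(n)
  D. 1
A

We need g(n) with n⁴ = o(g(n)) and g(n) = o(4ⁿ), i.e. O(n⁴) ≺ g ≺ O(4ⁿ).
Check each option:
  A. 3ⁿ — O(3ⁿ) is strictly between O(n⁴) and O(4ⁿ) ✓
  B. n! — O(n!) does not grow strictly slower than h(n)
  C. n² log(n) — O(n² log n) does not grow strictly faster than f(n)
  D. 1 — O(1) does not grow strictly faster than f(n)

Only option A (3ⁿ) lies strictly between.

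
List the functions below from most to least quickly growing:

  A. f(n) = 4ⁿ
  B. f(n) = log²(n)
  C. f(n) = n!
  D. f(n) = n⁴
C > A > D > B

Comparing growth rates:
C = n! is O(n!)
A = 4ⁿ is O(4ⁿ)
D = n⁴ is O(n⁴)
B = log²(n) is O(log² n)

Therefore, the order from fastest to slowest is: C > A > D > B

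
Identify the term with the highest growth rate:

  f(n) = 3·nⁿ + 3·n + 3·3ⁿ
3·nⁿ

Looking at each term:
  - 3·nⁿ is O(nⁿ)
  - 3·n is O(n)
  - 3·3ⁿ is O(3ⁿ)

The term 3·nⁿ (O(nⁿ)) grows fastest and dominates all others.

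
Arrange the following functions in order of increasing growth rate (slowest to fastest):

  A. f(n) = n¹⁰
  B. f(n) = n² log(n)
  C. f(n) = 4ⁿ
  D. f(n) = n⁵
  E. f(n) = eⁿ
B < D < A < E < C

Comparing growth rates:
B = n² log(n) is O(n² log n)
D = n⁵ is O(n⁵)
A = n¹⁰ is O(n¹⁰)
E = eⁿ is O(eⁿ)
C = 4ⁿ is O(4ⁿ)

Therefore, the order from slowest to fastest is: B < D < A < E < C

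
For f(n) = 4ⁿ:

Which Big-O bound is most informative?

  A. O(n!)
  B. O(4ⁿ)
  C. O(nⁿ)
B

f(n) = 4ⁿ is O(4ⁿ).
All listed options are valid Big-O bounds (upper bounds),
but O(4ⁿ) is the tightest (smallest valid bound).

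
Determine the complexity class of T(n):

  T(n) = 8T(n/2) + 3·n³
Θ(n³ log n)

Master Theorem: a = 8, b = 2, f(n) = 3·n³.
Compute the critical exponent d = log₂(8) = 3.
Compare f(n) = Θ(n³) against n^d:
  k = 3 = d, so f(n) = Θ(n^d) — Case 2.
  Work is balanced across levels: T(n) = Θ(n^d log n) = Θ(n³ log n).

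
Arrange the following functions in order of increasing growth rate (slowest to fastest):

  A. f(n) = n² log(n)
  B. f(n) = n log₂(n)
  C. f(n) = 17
C < B < A

Comparing growth rates:
C = 17 is O(1)
B = n log₂(n) is O(n log n)
A = n² log(n) is O(n² log n)

Therefore, the order from slowest to fastest is: C < B < A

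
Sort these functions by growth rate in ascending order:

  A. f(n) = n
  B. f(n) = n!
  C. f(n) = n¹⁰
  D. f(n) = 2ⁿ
A < C < D < B

Comparing growth rates:
A = n is O(n)
C = n¹⁰ is O(n¹⁰)
D = 2ⁿ is O(2ⁿ)
B = n! is O(n!)

Therefore, the order from slowest to fastest is: A < C < D < B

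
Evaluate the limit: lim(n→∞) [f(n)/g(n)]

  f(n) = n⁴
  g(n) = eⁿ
0

Since n⁴ (O(n⁴)) grows slower than eⁿ (O(eⁿ)),
the ratio f(n)/g(n) → 0 as n → ∞.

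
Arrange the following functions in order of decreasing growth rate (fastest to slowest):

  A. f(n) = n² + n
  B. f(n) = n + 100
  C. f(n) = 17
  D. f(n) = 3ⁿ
D > A > B > C

Comparing growth rates:
D = 3ⁿ is O(3ⁿ)
A = n² + n is O(n²)
B = n + 100 is O(n)
C = 17 is O(1)

Therefore, the order from fastest to slowest is: D > A > B > C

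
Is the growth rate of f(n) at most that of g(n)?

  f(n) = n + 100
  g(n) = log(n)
False

f(n) = n + 100 is O(n), and g(n) = log(n) is O(log n).
Since O(n) grows faster than O(log n), f(n) = O(g(n)) is false.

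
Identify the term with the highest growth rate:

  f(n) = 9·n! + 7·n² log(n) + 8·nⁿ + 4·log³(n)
8·nⁿ

Looking at each term:
  - 9·n! is O(n!)
  - 7·n² log(n) is O(n² log n)
  - 8·nⁿ is O(nⁿ)
  - 4·log³(n) is O(log³ n)

The term 8·nⁿ (O(nⁿ)) grows fastest and dominates all others.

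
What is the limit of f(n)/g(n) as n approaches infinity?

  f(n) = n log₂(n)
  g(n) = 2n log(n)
1/(2*log(2))

Since n log₂(n) and 2n log(n) have the same growth rate (O(n log n)),
the ratio converges to a constant: 1/(2*log(2)).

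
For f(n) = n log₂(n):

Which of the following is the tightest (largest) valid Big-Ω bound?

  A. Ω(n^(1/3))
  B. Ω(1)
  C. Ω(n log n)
C

f(n) = n log₂(n) is Ω(n log n).
All listed options are valid Big-Ω bounds (lower bounds),
but Ω(n log n) is the tightest (largest valid bound).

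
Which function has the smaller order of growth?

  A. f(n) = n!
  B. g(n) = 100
B

f(n) = n! is O(n!), while g(n) = 100 is O(1).
Since O(1) grows slower than O(n!), g(n) is dominated.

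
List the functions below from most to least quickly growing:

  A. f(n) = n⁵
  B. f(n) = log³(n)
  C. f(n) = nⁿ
C > A > B

Comparing growth rates:
C = nⁿ is O(nⁿ)
A = n⁵ is O(n⁵)
B = log³(n) is O(log³ n)

Therefore, the order from fastest to slowest is: C > A > B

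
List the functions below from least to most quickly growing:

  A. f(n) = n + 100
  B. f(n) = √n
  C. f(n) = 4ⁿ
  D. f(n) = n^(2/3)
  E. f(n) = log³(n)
E < B < D < A < C

Comparing growth rates:
E = log³(n) is O(log³ n)
B = √n is O(√n)
D = n^(2/3) is O(n^(2/3))
A = n + 100 is O(n)
C = 4ⁿ is O(4ⁿ)

Therefore, the order from slowest to fastest is: E < B < D < A < C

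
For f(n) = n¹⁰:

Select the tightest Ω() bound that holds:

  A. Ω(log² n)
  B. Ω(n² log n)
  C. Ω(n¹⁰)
C

f(n) = n¹⁰ is Ω(n¹⁰).
All listed options are valid Big-Ω bounds (lower bounds),
but Ω(n¹⁰) is the tightest (largest valid bound).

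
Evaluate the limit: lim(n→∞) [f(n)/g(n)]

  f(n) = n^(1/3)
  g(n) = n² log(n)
0

Since n^(1/3) (O(n^(1/3))) grows slower than n² log(n) (O(n² log n)),
the ratio f(n)/g(n) → 0 as n → ∞.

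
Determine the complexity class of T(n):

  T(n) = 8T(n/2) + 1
Θ(n³)

Master Theorem: a = 8, b = 2, f(n) = 1.
Compute the critical exponent d = log₂(8) = 3.
Compare f(n) = Θ(1) against n^d:
  k = 0 < d = 3, so f(n) = O(n^(d-ε)) — Case 1.
  The recursion cost dominates: T(n) = Θ(n^d) = Θ(n³).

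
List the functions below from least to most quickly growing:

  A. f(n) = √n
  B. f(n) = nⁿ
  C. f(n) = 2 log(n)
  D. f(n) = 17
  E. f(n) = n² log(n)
D < C < A < E < B

Comparing growth rates:
D = 17 is O(1)
C = 2 log(n) is O(log n)
A = √n is O(√n)
E = n² log(n) is O(n² log n)
B = nⁿ is O(nⁿ)

Therefore, the order from slowest to fastest is: D < C < A < E < B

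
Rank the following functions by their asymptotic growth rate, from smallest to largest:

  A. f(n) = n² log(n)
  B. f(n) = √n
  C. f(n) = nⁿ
B < A < C

Comparing growth rates:
B = √n is O(√n)
A = n² log(n) is O(n² log n)
C = nⁿ is O(nⁿ)

Therefore, the order from slowest to fastest is: B < A < C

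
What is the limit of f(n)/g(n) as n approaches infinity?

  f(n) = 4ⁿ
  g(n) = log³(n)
∞

Since 4ⁿ (O(4ⁿ)) grows faster than log³(n) (O(log³ n)),
the ratio f(n)/g(n) → ∞ as n → ∞.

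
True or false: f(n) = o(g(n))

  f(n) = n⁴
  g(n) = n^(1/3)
False

f(n) = n⁴ is O(n⁴), and g(n) = n^(1/3) is O(n^(1/3)).
Since O(n⁴) grows faster than or equal to O(n^(1/3)), f(n) = o(g(n)) is false.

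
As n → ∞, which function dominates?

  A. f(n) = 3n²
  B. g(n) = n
A

f(n) = 3n² is O(n²), while g(n) = n is O(n).
Since O(n²) grows faster than O(n), f(n) dominates.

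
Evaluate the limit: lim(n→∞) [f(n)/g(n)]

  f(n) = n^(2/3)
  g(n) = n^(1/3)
∞

Since n^(2/3) (O(n^(2/3))) grows faster than n^(1/3) (O(n^(1/3))),
the ratio f(n)/g(n) → ∞ as n → ∞.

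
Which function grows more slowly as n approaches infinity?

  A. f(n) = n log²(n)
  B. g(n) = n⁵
A

f(n) = n log²(n) is O(n log² n), while g(n) = n⁵ is O(n⁵).
Since O(n log² n) grows slower than O(n⁵), f(n) is dominated.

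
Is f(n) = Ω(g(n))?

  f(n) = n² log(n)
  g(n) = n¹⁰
False

f(n) = n² log(n) is O(n² log n), and g(n) = n¹⁰ is O(n¹⁰).
Since O(n² log n) grows slower than O(n¹⁰), f(n) = Ω(g(n)) is false.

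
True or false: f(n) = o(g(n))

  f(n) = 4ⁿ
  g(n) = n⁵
False

f(n) = 4ⁿ is O(4ⁿ), and g(n) = n⁵ is O(n⁵).
Since O(4ⁿ) grows faster than or equal to O(n⁵), f(n) = o(g(n)) is false.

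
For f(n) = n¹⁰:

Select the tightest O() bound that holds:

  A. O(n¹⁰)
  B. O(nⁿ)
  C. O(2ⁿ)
A

f(n) = n¹⁰ is O(n¹⁰).
All listed options are valid Big-O bounds (upper bounds),
but O(n¹⁰) is the tightest (smallest valid bound).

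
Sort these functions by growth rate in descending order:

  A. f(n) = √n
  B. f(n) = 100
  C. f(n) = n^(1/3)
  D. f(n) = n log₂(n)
D > A > C > B

Comparing growth rates:
D = n log₂(n) is O(n log n)
A = √n is O(√n)
C = n^(1/3) is O(n^(1/3))
B = 100 is O(1)

Therefore, the order from fastest to slowest is: D > A > C > B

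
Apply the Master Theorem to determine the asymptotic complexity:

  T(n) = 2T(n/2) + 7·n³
Θ(n³)

Master Theorem: a = 2, b = 2, f(n) = 7·n³.
Compute the critical exponent d = log₂(2) = 1.
Compare f(n) = Θ(n³) against n^d:
  k = 3 > d = 1, so f(n) = Ω(n^(d+ε)) — Case 3.
  Regularity: a·(n/b)^3/n^3 = a/b^3 = 2/8 < 1 ✓.
  The top-level work dominates: T(n) = Θ(f(n)) = Θ(n³).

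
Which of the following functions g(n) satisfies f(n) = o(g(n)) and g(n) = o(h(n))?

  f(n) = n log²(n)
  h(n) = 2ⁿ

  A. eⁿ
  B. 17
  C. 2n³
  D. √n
C

We need g(n) with n log²(n) = o(g(n)) and g(n) = o(2ⁿ), i.e. O(n log² n) ≺ g ≺ O(2ⁿ).
Check each option:
  A. eⁿ — O(eⁿ) does not grow strictly slower than h(n)
  B. 17 — O(1) does not grow strictly faster than f(n)
  C. 2n³ — O(n³) is strictly between O(n log² n) and O(2ⁿ) ✓
  D. √n — O(√n) does not grow strictly faster than f(n)

Only option C (2n³) lies strictly between.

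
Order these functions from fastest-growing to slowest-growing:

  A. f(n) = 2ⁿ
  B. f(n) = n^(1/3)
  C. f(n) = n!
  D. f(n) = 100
C > A > B > D

Comparing growth rates:
C = n! is O(n!)
A = 2ⁿ is O(2ⁿ)
B = n^(1/3) is O(n^(1/3))
D = 100 is O(1)

Therefore, the order from fastest to slowest is: C > A > B > D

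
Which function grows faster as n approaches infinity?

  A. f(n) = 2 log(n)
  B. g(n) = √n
B

f(n) = 2 log(n) is O(log n), while g(n) = √n is O(√n).
Since O(√n) grows faster than O(log n), g(n) dominates.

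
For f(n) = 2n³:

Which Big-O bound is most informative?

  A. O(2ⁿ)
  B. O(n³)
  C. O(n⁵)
B

f(n) = 2n³ is O(n³).
All listed options are valid Big-O bounds (upper bounds),
but O(n³) is the tightest (smallest valid bound).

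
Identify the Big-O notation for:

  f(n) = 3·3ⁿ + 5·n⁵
O(3ⁿ)

The dominant term in 3·3ⁿ + 5·n⁵ is 3·3ⁿ, which is Θ(3ⁿ).
Lower-order terms (5·n⁵) are asymptotically negligible.
Constants are absorbed, so the tightest bound is O(3ⁿ).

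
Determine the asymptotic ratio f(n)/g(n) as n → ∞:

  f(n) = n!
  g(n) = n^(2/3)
∞

Since n! (O(n!)) grows faster than n^(2/3) (O(n^(2/3))),
the ratio f(n)/g(n) → ∞ as n → ∞.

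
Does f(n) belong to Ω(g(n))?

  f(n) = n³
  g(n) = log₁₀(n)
True

f(n) = n³ is O(n³), and g(n) = log₁₀(n) is O(log n).
Since O(n³) grows at least as fast as O(log n), f(n) = Ω(g(n)) is true.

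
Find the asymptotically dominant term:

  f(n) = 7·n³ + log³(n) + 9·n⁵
9·n⁵

Looking at each term:
  - 7·n³ is O(n³)
  - log³(n) is O(log³ n)
  - 9·n⁵ is O(n⁵)

The term 9·n⁵ (O(n⁵)) grows fastest and dominates all others.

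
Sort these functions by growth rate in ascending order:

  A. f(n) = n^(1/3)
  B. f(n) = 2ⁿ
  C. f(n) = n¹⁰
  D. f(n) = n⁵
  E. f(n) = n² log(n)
A < E < D < C < B

Comparing growth rates:
A = n^(1/3) is O(n^(1/3))
E = n² log(n) is O(n² log n)
D = n⁵ is O(n⁵)
C = n¹⁰ is O(n¹⁰)
B = 2ⁿ is O(2ⁿ)

Therefore, the order from slowest to fastest is: A < E < D < C < B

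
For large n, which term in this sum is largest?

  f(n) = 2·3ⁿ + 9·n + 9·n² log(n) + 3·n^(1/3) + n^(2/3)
2·3ⁿ

Looking at each term:
  - 2·3ⁿ is O(3ⁿ)
  - 9·n is O(n)
  - 9·n² log(n) is O(n² log n)
  - 3·n^(1/3) is O(n^(1/3))
  - n^(2/3) is O(n^(2/3))

The term 2·3ⁿ (O(3ⁿ)) grows fastest and dominates all others.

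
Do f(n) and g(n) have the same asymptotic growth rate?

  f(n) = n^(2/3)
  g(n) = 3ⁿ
False

f(n) = n^(2/3) is O(n^(2/3)), and g(n) = 3ⁿ is O(3ⁿ).
Since they have different growth rates, f(n) = Θ(g(n)) is false.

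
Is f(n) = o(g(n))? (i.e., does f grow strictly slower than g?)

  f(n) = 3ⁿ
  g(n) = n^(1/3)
False

f(n) = 3ⁿ is O(3ⁿ), and g(n) = n^(1/3) is O(n^(1/3)).
Since O(3ⁿ) grows faster than or equal to O(n^(1/3)), f(n) = o(g(n)) is false.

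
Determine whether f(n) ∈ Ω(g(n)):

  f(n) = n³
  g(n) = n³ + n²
True

f(n) = n³ and g(n) = n³ + n² are both O(n³).
Big-Ω permits equal growth rates (f ≥ c·g for some c > 0), so f(n) = Ω(g(n)) is true.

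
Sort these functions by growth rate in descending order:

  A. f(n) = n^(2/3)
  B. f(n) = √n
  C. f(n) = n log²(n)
C > A > B

Comparing growth rates:
C = n log²(n) is O(n log² n)
A = n^(2/3) is O(n^(2/3))
B = √n is O(√n)

Therefore, the order from fastest to slowest is: C > A > B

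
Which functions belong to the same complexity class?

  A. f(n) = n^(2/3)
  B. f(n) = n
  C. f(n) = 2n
B and C

Examining each function:
  A. n^(2/3) is O(n^(2/3))
  B. n is O(n)
  C. 2n is O(n)

Functions B and C both have the same complexity class.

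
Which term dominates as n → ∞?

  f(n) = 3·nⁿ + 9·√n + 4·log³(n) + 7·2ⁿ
3·nⁿ

Looking at each term:
  - 3·nⁿ is O(nⁿ)
  - 9·√n is O(√n)
  - 4·log³(n) is O(log³ n)
  - 7·2ⁿ is O(2ⁿ)

The term 3·nⁿ (O(nⁿ)) grows fastest and dominates all others.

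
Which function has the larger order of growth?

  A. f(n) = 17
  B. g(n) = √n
B

f(n) = 17 is O(1), while g(n) = √n is O(√n).
Since O(√n) grows faster than O(1), g(n) dominates.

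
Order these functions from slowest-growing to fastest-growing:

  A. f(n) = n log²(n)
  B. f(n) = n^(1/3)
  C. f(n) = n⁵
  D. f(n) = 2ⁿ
B < A < C < D

Comparing growth rates:
B = n^(1/3) is O(n^(1/3))
A = n log²(n) is O(n log² n)
C = n⁵ is O(n⁵)
D = 2ⁿ is O(2ⁿ)

Therefore, the order from slowest to fastest is: B < A < C < D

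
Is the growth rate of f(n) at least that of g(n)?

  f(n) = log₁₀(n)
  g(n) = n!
False

f(n) = log₁₀(n) is O(log n), and g(n) = n! is O(n!).
Since O(log n) grows slower than O(n!), f(n) = Ω(g(n)) is false.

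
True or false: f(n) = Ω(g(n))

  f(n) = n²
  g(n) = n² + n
True

f(n) = n² and g(n) = n² + n are both O(n²).
Big-Ω permits equal growth rates (f ≥ c·g for some c > 0), so f(n) = Ω(g(n)) is true.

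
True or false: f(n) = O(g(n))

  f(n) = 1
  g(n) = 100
True

f(n) = 1 and g(n) = 100 are both O(1).
Big-O permits equal growth rates (f ≤ c·g for some c), so f(n) = O(g(n)) is true.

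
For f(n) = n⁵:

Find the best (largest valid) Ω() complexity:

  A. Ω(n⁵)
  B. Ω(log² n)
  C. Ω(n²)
A

f(n) = n⁵ is Ω(n⁵).
All listed options are valid Big-Ω bounds (lower bounds),
but Ω(n⁵) is the tightest (largest valid bound).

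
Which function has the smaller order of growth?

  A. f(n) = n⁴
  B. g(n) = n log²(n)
B

f(n) = n⁴ is O(n⁴), while g(n) = n log²(n) is O(n log² n).
Since O(n log² n) grows slower than O(n⁴), g(n) is dominated.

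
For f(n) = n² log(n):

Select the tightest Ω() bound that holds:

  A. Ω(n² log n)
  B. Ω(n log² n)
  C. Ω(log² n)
A

f(n) = n² log(n) is Ω(n² log n).
All listed options are valid Big-Ω bounds (lower bounds),
but Ω(n² log n) is the tightest (largest valid bound).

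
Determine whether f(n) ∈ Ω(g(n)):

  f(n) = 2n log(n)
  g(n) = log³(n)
True

f(n) = 2n log(n) is O(n log n), and g(n) = log³(n) is O(log³ n).
Since O(n log n) grows at least as fast as O(log³ n), f(n) = Ω(g(n)) is true.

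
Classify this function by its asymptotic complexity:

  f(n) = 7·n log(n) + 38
O(n log n)

The dominant term in 7·n log(n) + 38 is 7·n log(n), which is Θ(n log n).
Lower-order terms (38) are asymptotically negligible.
Constants are absorbed, so the tightest bound is O(n log n).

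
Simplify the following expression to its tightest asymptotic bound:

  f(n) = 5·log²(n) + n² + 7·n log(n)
Θ(n²)

Order the terms by growth rate: 5·log²(n) ≺ 7·n log(n) ≺ n².
The fastest-growing term n² dominates as n → ∞; dropping its constant factor gives Θ(n²).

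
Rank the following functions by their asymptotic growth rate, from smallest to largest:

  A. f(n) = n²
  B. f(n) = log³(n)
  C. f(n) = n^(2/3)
B < C < A

Comparing growth rates:
B = log³(n) is O(log³ n)
C = n^(2/3) is O(n^(2/3))
A = n² is O(n²)

Therefore, the order from slowest to fastest is: B < C < A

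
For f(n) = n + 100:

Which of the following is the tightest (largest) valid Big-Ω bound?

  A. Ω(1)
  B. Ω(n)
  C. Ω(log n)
B

f(n) = n + 100 is Ω(n).
All listed options are valid Big-Ω bounds (lower bounds),
but Ω(n) is the tightest (largest valid bound).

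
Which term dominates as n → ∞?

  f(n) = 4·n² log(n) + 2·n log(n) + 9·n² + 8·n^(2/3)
4·n² log(n)

Looking at each term:
  - 4·n² log(n) is O(n² log n)
  - 2·n log(n) is O(n log n)
  - 9·n² is O(n²)
  - 8·n^(2/3) is O(n^(2/3))

The term 4·n² log(n) (O(n² log n)) grows fastest and dominates all others.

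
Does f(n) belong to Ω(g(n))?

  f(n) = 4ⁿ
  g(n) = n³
True

f(n) = 4ⁿ is O(4ⁿ), and g(n) = n³ is O(n³).
Since O(4ⁿ) grows at least as fast as O(n³), f(n) = Ω(g(n)) is true.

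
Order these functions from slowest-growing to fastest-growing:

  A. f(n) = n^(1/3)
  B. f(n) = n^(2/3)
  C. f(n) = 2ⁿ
A < B < C

Comparing growth rates:
A = n^(1/3) is O(n^(1/3))
B = n^(2/3) is O(n^(2/3))
C = 2ⁿ is O(2ⁿ)

Therefore, the order from slowest to fastest is: A < B < C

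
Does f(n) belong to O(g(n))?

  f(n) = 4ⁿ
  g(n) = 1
False

f(n) = 4ⁿ is O(4ⁿ), and g(n) = 1 is O(1).
Since O(4ⁿ) grows faster than O(1), f(n) = O(g(n)) is false.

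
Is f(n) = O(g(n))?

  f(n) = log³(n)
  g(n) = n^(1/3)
True

f(n) = log³(n) is O(log³ n), and g(n) = n^(1/3) is O(n^(1/3)).
Since O(log³ n) ⊆ O(n^(1/3)) (f grows no faster than g), f(n) = O(g(n)) is true.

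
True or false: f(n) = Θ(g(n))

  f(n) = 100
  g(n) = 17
True

f(n) = 100 and g(n) = 17 are both O(1).
Since they have the same asymptotic growth rate, f(n) = Θ(g(n)) is true.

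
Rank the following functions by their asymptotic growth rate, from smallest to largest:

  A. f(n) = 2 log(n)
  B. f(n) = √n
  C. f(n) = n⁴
A < B < C

Comparing growth rates:
A = 2 log(n) is O(log n)
B = √n is O(√n)
C = n⁴ is O(n⁴)

Therefore, the order from slowest to fastest is: A < B < C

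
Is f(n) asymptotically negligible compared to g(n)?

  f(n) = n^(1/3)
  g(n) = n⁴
True

f(n) = n^(1/3) is O(n^(1/3)), and g(n) = n⁴ is O(n⁴).
Since O(n^(1/3)) grows strictly slower than O(n⁴), f(n) = o(g(n)) is true.
This means lim(n→∞) f(n)/g(n) = 0.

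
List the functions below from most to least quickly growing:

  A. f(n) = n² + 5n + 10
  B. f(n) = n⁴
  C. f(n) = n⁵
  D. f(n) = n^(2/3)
C > B > A > D

Comparing growth rates:
C = n⁵ is O(n⁵)
B = n⁴ is O(n⁴)
A = n² + 5n + 10 is O(n²)
D = n^(2/3) is O(n^(2/3))

Therefore, the order from fastest to slowest is: C > B > A > D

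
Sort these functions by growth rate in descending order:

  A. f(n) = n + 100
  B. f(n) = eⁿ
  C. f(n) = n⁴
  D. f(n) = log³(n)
B > C > A > D

Comparing growth rates:
B = eⁿ is O(eⁿ)
C = n⁴ is O(n⁴)
A = n + 100 is O(n)
D = log³(n) is O(log³ n)

Therefore, the order from fastest to slowest is: B > C > A > D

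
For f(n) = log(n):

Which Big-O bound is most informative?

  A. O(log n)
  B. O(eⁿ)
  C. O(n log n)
A

f(n) = log(n) is O(log n).
All listed options are valid Big-O bounds (upper bounds),
but O(log n) is the tightest (smallest valid bound).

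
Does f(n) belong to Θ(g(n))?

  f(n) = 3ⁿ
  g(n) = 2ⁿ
False

f(n) = 3ⁿ is O(3ⁿ), and g(n) = 2ⁿ is O(2ⁿ).
Since they have different growth rates, f(n) = Θ(g(n)) is false.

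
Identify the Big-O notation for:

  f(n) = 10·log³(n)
O(log³ n)

The dominant term in 10·log³(n) is 10·log³(n), which is Θ(log³ n).
Constants are absorbed, so the tightest bound is O(log³ n).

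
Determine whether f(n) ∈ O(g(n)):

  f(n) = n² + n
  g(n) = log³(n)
False

f(n) = n² + n is O(n²), and g(n) = log³(n) is O(log³ n).
Since O(n²) grows faster than O(log³ n), f(n) = O(g(n)) is false.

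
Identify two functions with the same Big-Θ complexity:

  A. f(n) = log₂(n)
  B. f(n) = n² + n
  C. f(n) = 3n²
B and C

Examining each function:
  A. log₂(n) is O(log n)
  B. n² + n is O(n²)
  C. 3n² is O(n²)

Functions B and C both have the same complexity class.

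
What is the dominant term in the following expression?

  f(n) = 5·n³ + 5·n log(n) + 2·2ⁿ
2·2ⁿ

Looking at each term:
  - 5·n³ is O(n³)
  - 5·n log(n) is O(n log n)
  - 2·2ⁿ is O(2ⁿ)

The term 2·2ⁿ (O(2ⁿ)) grows fastest and dominates all others.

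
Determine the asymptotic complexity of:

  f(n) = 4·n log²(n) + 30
O(n log² n)

The dominant term in 4·n log²(n) + 30 is 4·n log²(n), which is Θ(n log² n).
Lower-order terms (30) are asymptotically negligible.
Constants are absorbed, so the tightest bound is O(n log² n).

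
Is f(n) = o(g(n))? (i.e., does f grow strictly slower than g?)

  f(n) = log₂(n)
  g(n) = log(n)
False

f(n) = log₂(n) is O(log n), and g(n) = log(n) is O(log n).
Since they have the same growth rate, f(n) = o(g(n)) is false.
(f = o(g) requires f to grow strictly slower, not equal.)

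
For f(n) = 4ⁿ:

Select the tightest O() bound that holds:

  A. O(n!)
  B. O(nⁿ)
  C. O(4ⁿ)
C

f(n) = 4ⁿ is O(4ⁿ).
All listed options are valid Big-O bounds (upper bounds),
but O(4ⁿ) is the tightest (smallest valid bound).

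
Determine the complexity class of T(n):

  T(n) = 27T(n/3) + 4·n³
Θ(n³ log n)

Master Theorem: a = 27, b = 3, f(n) = 4·n³.
Compute the critical exponent d = log₃(27) = 3.
Compare f(n) = Θ(n³) against n^d:
  k = 3 = d, so f(n) = Θ(n^d) — Case 2.
  Work is balanced across levels: T(n) = Θ(n^d log n) = Θ(n³ log n).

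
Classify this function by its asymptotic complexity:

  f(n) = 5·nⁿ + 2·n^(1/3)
O(nⁿ)

The dominant term in 5·nⁿ + 2·n^(1/3) is 5·nⁿ, which is Θ(nⁿ).
Lower-order terms (2·n^(1/3)) are asymptotically negligible.
Constants are absorbed, so the tightest bound is O(nⁿ).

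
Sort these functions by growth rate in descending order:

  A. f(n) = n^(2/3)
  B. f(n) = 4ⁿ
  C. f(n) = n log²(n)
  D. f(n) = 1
B > C > A > D

Comparing growth rates:
B = 4ⁿ is O(4ⁿ)
C = n log²(n) is O(n log² n)
A = n^(2/3) is O(n^(2/3))
D = 1 is O(1)

Therefore, the order from fastest to slowest is: B > C > A > D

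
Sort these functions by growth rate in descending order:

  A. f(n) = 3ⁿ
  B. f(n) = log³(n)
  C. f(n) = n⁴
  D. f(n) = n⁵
A > D > C > B

Comparing growth rates:
A = 3ⁿ is O(3ⁿ)
D = n⁵ is O(n⁵)
C = n⁴ is O(n⁴)
B = log³(n) is O(log³ n)

Therefore, the order from fastest to slowest is: A > D > C > B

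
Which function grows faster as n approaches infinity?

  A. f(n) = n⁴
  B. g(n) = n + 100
A

f(n) = n⁴ is O(n⁴), while g(n) = n + 100 is O(n).
Since O(n⁴) grows faster than O(n), f(n) dominates.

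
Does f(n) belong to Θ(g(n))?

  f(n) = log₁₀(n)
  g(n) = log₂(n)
True

f(n) = log₁₀(n) and g(n) = log₂(n) are both O(log n).
Since they have the same asymptotic growth rate, f(n) = Θ(g(n)) is true.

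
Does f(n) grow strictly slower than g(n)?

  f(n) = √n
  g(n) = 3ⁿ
True

f(n) = √n is O(√n), and g(n) = 3ⁿ is O(3ⁿ).
Since O(√n) grows strictly slower than O(3ⁿ), f(n) = o(g(n)) is true.
This means lim(n→∞) f(n)/g(n) = 0.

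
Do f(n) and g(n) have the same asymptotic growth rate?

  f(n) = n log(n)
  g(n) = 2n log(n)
True

f(n) = n log(n) and g(n) = 2n log(n) are both O(n log n).
Since they have the same asymptotic growth rate, f(n) = Θ(g(n)) is true.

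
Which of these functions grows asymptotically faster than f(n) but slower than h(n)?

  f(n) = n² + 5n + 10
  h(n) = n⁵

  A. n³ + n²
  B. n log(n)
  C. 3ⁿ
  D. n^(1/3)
A

We need g(n) with n² + 5n + 10 = o(g(n)) and g(n) = o(n⁵), i.e. O(n²) ≺ g ≺ O(n⁵).
Check each option:
  A. n³ + n² — O(n³) is strictly between O(n²) and O(n⁵) ✓
  B. n log(n) — O(n log n) does not grow strictly faster than f(n)
  C. 3ⁿ — O(3ⁿ) does not grow strictly slower than h(n)
  D. n^(1/3) — O(n^(1/3)) does not grow strictly faster than f(n)

Only option A (n³ + n²) lies strictly between.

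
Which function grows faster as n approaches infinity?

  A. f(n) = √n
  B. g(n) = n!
B

f(n) = √n is O(√n), while g(n) = n! is O(n!).
Since O(n!) grows faster than O(√n), g(n) dominates.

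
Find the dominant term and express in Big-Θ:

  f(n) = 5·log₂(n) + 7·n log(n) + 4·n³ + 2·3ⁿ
Θ(3ⁿ)

Order the terms by growth rate: 5·log₂(n) ≺ 7·n log(n) ≺ 4·n³ ≺ 2·3ⁿ.
The fastest-growing term 2·3ⁿ dominates as n → ∞; dropping its constant factor gives Θ(3ⁿ).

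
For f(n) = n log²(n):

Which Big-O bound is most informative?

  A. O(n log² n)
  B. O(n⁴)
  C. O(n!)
A

f(n) = n log²(n) is O(n log² n).
All listed options are valid Big-O bounds (upper bounds),
but O(n log² n) is the tightest (smallest valid bound).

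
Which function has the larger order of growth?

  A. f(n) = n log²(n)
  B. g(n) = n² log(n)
B

f(n) = n log²(n) is O(n log² n), while g(n) = n² log(n) is O(n² log n).
Since O(n² log n) grows faster than O(n log² n), g(n) dominates.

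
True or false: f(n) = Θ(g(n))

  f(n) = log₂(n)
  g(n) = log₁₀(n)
True

f(n) = log₂(n) and g(n) = log₁₀(n) are both O(log n).
Since they have the same asymptotic growth rate, f(n) = Θ(g(n)) is true.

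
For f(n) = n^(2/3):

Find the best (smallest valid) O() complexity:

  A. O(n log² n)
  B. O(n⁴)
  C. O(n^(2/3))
C

f(n) = n^(2/3) is O(n^(2/3)).
All listed options are valid Big-O bounds (upper bounds),
but O(n^(2/3)) is the tightest (smallest valid bound).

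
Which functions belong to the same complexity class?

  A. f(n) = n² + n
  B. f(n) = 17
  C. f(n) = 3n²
A and C

Examining each function:
  A. n² + n is O(n²)
  B. 17 is O(1)
  C. 3n² is O(n²)

Functions A and C both have the same complexity class.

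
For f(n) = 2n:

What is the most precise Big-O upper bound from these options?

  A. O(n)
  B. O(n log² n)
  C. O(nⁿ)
A

f(n) = 2n is O(n).
All listed options are valid Big-O bounds (upper bounds),
but O(n) is the tightest (smallest valid bound).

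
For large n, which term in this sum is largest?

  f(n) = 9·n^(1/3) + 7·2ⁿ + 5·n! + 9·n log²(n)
5·n!

Looking at each term:
  - 9·n^(1/3) is O(n^(1/3))
  - 7·2ⁿ is O(2ⁿ)
  - 5·n! is O(n!)
  - 9·n log²(n) is O(n log² n)

The term 5·n! (O(n!)) grows fastest and dominates all others.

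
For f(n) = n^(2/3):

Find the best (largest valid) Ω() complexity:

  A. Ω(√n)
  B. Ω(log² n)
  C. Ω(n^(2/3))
C

f(n) = n^(2/3) is Ω(n^(2/3)).
All listed options are valid Big-Ω bounds (lower bounds),
but Ω(n^(2/3)) is the tightest (largest valid bound).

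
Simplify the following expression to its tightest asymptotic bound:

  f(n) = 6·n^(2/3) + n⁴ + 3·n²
Θ(n⁴)

Order the terms by growth rate: 6·n^(2/3) ≺ 3·n² ≺ n⁴.
The fastest-growing term n⁴ dominates as n → ∞; dropping its constant factor gives Θ(n⁴).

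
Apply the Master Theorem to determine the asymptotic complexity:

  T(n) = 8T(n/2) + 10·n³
Θ(n³ log n)

Master Theorem: a = 8, b = 2, f(n) = 10·n³.
Compute the critical exponent d = log₂(8) = 3.
Compare f(n) = Θ(n³) against n^d:
  k = 3 = d, so f(n) = Θ(n^d) — Case 2.
  Work is balanced across levels: T(n) = Θ(n^d log n) = Θ(n³ log n).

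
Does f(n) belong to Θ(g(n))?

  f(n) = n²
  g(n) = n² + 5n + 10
True

f(n) = n² and g(n) = n² + 5n + 10 are both O(n²).
Since they have the same asymptotic growth rate, f(n) = Θ(g(n)) is true.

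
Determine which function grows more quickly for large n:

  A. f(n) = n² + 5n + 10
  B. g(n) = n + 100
A

f(n) = n² + 5n + 10 is O(n²), while g(n) = n + 100 is O(n).
Since O(n²) grows faster than O(n), f(n) dominates.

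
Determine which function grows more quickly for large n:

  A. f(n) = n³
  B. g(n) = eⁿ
B

f(n) = n³ is O(n³), while g(n) = eⁿ is O(eⁿ).
Since O(eⁿ) grows faster than O(n³), g(n) dominates.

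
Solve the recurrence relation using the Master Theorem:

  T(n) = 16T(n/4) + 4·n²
Θ(n² log n)

Master Theorem: a = 16, b = 4, f(n) = 4·n².
Compute the critical exponent d = log₄(16) = 2.
Compare f(n) = Θ(n²) against n^d:
  k = 2 = d, so f(n) = Θ(n^d) — Case 2.
  Work is balanced across levels: T(n) = Θ(n^d log n) = Θ(n² log n).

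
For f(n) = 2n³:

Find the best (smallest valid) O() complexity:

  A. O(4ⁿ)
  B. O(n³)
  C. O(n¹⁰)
B

f(n) = 2n³ is O(n³).
All listed options are valid Big-O bounds (upper bounds),
but O(n³) is the tightest (smallest valid bound).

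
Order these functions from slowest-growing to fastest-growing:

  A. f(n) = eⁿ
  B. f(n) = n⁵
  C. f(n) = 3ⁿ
B < A < C

Comparing growth rates:
B = n⁵ is O(n⁵)
A = eⁿ is O(eⁿ)
C = 3ⁿ is O(3ⁿ)

Therefore, the order from slowest to fastest is: B < A < C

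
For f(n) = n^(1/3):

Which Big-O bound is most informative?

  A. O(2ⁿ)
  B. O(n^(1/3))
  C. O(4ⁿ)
B

f(n) = n^(1/3) is O(n^(1/3)).
All listed options are valid Big-O bounds (upper bounds),
but O(n^(1/3)) is the tightest (smallest valid bound).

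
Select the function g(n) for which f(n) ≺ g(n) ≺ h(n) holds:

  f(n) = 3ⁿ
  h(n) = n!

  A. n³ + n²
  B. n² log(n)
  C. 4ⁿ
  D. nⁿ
C

We need g(n) with 3ⁿ = o(g(n)) and g(n) = o(n!), i.e. O(3ⁿ) ≺ g ≺ O(n!).
Check each option:
  A. n³ + n² — O(n³) does not grow strictly faster than f(n)
  B. n² log(n) — O(n² log n) does not grow strictly faster than f(n)
  C. 4ⁿ — O(4ⁿ) is strictly between O(3ⁿ) and O(n!) ✓
  D. nⁿ — O(nⁿ) does not grow strictly slower than h(n)

Only option C (4ⁿ) lies strictly between.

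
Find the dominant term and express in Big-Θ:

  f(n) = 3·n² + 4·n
Θ(n²)

Order the terms by growth rate: 4·n ≺ 3·n².
The fastest-growing term 3·n² dominates as n → ∞; dropping its constant factor gives Θ(n²).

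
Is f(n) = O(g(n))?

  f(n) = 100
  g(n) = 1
True

f(n) = 100 and g(n) = 1 are both O(1).
Big-O permits equal growth rates (f ≤ c·g for some c), so f(n) = O(g(n)) is true.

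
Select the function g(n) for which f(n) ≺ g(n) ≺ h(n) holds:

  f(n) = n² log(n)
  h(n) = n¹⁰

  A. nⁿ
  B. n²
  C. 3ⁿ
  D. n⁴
D

We need g(n) with n² log(n) = o(g(n)) and g(n) = o(n¹⁰), i.e. O(n² log n) ≺ g ≺ O(n¹⁰).
Check each option:
  A. nⁿ — O(nⁿ) does not grow strictly slower than h(n)
  B. n² — O(n²) does not grow strictly faster than f(n)
  C. 3ⁿ — O(3ⁿ) does not grow strictly slower than h(n)
  D. n⁴ — O(n⁴) is strictly between O(n² log n) and O(n¹⁰) ✓

Only option D (n⁴) lies strictly between.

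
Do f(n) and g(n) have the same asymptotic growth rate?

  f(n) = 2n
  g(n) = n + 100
True

f(n) = 2n and g(n) = n + 100 are both O(n).
Since they have the same asymptotic growth rate, f(n) = Θ(g(n)) is true.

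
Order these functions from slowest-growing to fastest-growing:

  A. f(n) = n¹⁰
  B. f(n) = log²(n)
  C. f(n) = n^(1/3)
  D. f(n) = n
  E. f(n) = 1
E < B < C < D < A

Comparing growth rates:
E = 1 is O(1)
B = log²(n) is O(log² n)
C = n^(1/3) is O(n^(1/3))
D = n is O(n)
A = n¹⁰ is O(n¹⁰)

Therefore, the order from slowest to fastest is: E < B < C < D < A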